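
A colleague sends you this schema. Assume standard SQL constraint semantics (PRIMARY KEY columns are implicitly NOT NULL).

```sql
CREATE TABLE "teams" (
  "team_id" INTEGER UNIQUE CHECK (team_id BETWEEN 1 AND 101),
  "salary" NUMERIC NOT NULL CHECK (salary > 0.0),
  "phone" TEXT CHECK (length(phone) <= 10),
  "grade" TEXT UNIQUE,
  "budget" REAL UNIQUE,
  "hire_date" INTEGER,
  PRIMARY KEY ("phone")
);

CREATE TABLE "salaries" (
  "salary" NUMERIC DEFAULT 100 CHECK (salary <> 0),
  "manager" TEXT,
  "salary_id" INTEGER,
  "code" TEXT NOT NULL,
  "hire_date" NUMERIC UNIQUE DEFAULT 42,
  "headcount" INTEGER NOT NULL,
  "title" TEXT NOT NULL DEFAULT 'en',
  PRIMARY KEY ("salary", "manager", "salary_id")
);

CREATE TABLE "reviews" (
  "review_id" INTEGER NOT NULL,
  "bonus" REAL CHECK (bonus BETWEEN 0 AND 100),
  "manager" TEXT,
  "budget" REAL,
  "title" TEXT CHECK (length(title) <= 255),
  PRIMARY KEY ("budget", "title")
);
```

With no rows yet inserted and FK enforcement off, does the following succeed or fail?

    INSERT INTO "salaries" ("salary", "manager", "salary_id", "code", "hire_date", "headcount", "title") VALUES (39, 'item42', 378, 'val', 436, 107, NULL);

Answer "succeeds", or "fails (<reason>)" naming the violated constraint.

title is explicitly set to NULL, but title is declared NOT NULL.

fails (NOT NULL on title)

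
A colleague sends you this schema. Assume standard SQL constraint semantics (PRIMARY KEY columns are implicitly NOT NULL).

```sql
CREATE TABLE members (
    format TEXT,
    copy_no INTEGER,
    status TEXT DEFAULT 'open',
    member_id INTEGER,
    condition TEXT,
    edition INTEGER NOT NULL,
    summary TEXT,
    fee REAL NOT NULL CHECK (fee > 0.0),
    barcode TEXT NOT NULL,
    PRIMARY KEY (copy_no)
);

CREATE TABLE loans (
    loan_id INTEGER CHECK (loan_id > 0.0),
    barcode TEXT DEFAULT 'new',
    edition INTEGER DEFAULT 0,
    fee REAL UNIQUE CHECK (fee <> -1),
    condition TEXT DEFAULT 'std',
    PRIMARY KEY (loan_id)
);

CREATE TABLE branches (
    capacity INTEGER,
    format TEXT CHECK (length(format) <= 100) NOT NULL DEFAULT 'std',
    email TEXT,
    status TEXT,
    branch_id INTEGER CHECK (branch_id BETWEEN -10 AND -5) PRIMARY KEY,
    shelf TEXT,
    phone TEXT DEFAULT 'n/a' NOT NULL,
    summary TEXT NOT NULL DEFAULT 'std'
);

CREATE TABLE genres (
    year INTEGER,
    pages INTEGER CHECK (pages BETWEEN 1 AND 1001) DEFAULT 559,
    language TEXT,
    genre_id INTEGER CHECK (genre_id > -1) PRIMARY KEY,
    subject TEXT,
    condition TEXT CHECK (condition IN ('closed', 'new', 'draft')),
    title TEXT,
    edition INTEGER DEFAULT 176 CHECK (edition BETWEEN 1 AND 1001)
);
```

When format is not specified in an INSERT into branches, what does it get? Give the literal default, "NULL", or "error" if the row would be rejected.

format has an explicit DEFAULT 'std'.
When the column is omitted from an INSERT, that default is used.

'std'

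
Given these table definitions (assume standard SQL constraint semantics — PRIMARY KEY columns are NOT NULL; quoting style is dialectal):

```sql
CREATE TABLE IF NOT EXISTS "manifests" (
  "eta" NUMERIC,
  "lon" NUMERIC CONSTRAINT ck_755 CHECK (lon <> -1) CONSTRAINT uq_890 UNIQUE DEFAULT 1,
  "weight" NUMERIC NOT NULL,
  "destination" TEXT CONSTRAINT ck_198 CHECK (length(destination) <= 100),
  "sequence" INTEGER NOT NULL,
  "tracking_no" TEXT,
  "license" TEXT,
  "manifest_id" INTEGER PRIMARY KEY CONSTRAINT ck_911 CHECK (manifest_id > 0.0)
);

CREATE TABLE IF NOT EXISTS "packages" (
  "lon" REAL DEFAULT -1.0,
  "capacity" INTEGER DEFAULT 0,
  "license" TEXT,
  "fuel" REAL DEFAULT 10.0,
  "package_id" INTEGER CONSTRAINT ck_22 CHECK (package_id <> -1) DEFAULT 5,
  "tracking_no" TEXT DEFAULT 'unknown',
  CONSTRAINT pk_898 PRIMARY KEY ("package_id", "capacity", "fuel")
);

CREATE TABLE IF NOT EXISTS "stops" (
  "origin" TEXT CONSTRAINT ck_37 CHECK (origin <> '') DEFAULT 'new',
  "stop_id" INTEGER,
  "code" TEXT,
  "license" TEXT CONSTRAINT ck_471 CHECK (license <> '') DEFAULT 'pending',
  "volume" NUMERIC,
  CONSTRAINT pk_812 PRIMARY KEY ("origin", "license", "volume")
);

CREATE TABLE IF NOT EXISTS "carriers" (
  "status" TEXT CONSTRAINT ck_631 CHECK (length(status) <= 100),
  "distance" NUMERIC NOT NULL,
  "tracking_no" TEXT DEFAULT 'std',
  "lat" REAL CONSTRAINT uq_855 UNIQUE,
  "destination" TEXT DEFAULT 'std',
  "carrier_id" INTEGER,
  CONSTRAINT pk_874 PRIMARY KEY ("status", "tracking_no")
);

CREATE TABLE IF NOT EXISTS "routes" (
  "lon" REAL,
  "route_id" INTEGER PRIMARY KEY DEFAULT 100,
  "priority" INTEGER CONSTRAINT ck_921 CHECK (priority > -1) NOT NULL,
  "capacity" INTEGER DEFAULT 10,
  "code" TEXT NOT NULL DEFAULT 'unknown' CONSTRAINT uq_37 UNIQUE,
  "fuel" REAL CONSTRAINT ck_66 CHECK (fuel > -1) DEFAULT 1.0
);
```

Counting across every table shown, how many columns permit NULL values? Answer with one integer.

manifests: 5 nullable (eta, lon, destination, tracking_no, license — PK (manifest_id) and explicit NOT NULL columns excluded).
packages: 3 nullable (lon, license, tracking_no — PK (package_id, capacity, fuel) and explicit NOT NULL columns excluded).
stops: 2 nullable (stop_id, code — PK (origin, license, volume) and explicit NOT NULL columns excluded).
carriers: 3 nullable (lat, destination, carrier_id — PK (status, tracking_no) and explicit NOT NULL columns excluded).
routes: 3 nullable (lon, capacity, fuel — PK (route_id) and explicit NOT NULL columns excluded).
Total: 5 + 3 + 2 + 3 + 3 = 16.

16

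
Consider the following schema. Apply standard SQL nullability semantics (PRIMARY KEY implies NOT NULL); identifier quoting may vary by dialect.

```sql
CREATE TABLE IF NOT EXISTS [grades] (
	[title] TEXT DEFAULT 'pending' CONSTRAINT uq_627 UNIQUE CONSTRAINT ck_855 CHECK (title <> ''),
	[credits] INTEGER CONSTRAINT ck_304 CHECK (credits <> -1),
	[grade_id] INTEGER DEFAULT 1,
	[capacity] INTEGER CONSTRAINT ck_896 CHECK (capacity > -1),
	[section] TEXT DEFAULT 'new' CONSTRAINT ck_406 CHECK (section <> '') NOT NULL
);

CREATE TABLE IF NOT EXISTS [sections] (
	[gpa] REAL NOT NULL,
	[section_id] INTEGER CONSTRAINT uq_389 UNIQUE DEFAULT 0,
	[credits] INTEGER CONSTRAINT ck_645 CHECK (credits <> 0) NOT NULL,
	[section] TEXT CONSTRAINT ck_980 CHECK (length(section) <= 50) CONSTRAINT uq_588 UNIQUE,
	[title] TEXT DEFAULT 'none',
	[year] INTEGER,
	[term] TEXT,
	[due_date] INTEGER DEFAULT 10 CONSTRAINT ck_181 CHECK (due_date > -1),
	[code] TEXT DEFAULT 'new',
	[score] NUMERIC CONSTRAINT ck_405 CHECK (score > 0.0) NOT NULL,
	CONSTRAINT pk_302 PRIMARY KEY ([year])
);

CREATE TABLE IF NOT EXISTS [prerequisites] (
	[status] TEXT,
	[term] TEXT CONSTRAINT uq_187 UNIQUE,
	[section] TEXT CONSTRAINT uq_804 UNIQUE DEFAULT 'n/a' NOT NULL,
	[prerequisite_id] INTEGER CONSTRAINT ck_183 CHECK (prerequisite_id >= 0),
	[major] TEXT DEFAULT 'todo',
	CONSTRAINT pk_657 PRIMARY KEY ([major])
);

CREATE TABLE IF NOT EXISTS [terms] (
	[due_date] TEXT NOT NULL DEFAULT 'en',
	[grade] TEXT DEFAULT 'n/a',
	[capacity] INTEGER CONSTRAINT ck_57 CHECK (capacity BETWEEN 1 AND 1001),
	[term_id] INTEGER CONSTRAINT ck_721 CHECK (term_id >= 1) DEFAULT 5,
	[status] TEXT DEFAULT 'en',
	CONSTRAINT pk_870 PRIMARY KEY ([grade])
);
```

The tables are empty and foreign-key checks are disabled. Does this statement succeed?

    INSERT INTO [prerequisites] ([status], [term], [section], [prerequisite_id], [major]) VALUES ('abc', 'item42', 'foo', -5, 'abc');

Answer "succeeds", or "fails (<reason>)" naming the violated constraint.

The value -5 for prerequisite_id violates CHECK (prerequisite_id >= 0).

fails (CHECK on prerequisite_id)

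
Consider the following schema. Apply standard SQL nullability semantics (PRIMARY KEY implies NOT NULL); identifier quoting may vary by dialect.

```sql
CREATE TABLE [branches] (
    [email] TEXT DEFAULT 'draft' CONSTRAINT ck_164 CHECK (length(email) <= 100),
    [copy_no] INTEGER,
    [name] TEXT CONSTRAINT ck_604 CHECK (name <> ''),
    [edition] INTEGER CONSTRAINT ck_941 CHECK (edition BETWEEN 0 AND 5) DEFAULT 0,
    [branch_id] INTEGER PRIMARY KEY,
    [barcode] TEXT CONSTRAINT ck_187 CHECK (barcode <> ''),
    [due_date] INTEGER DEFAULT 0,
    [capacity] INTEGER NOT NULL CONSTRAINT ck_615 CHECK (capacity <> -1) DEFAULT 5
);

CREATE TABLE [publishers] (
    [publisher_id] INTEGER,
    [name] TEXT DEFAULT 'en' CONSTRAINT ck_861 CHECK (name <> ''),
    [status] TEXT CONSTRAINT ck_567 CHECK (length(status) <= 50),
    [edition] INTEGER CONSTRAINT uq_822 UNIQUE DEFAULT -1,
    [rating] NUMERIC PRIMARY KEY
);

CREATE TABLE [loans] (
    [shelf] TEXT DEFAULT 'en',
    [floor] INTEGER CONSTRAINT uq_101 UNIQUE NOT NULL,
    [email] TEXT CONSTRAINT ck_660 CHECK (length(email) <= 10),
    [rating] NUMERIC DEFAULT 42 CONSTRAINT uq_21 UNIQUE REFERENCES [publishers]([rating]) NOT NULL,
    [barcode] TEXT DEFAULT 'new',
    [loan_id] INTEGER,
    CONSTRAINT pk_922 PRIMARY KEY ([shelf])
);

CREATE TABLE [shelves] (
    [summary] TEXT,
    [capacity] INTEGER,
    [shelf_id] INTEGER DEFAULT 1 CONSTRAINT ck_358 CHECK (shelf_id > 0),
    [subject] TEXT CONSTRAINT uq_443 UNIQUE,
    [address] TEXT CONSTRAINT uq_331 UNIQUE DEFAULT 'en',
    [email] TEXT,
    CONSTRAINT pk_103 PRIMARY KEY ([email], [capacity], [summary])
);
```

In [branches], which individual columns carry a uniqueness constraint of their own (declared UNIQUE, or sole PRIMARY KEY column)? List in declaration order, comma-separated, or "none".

- email: no UNIQUE or single-column PK constraint.
- copy_no: no UNIQUE or single-column PK constraint.
- name: no UNIQUE or single-column PK constraint.
- edition: no UNIQUE or single-column PK constraint.
- branch_id: single-column PRIMARY KEY → unique.
- barcode: no UNIQUE or single-column PK constraint.
- due_date: no UNIQUE or single-column PK constraint.
- capacity: no UNIQUE or single-column PK constraint.

branch_id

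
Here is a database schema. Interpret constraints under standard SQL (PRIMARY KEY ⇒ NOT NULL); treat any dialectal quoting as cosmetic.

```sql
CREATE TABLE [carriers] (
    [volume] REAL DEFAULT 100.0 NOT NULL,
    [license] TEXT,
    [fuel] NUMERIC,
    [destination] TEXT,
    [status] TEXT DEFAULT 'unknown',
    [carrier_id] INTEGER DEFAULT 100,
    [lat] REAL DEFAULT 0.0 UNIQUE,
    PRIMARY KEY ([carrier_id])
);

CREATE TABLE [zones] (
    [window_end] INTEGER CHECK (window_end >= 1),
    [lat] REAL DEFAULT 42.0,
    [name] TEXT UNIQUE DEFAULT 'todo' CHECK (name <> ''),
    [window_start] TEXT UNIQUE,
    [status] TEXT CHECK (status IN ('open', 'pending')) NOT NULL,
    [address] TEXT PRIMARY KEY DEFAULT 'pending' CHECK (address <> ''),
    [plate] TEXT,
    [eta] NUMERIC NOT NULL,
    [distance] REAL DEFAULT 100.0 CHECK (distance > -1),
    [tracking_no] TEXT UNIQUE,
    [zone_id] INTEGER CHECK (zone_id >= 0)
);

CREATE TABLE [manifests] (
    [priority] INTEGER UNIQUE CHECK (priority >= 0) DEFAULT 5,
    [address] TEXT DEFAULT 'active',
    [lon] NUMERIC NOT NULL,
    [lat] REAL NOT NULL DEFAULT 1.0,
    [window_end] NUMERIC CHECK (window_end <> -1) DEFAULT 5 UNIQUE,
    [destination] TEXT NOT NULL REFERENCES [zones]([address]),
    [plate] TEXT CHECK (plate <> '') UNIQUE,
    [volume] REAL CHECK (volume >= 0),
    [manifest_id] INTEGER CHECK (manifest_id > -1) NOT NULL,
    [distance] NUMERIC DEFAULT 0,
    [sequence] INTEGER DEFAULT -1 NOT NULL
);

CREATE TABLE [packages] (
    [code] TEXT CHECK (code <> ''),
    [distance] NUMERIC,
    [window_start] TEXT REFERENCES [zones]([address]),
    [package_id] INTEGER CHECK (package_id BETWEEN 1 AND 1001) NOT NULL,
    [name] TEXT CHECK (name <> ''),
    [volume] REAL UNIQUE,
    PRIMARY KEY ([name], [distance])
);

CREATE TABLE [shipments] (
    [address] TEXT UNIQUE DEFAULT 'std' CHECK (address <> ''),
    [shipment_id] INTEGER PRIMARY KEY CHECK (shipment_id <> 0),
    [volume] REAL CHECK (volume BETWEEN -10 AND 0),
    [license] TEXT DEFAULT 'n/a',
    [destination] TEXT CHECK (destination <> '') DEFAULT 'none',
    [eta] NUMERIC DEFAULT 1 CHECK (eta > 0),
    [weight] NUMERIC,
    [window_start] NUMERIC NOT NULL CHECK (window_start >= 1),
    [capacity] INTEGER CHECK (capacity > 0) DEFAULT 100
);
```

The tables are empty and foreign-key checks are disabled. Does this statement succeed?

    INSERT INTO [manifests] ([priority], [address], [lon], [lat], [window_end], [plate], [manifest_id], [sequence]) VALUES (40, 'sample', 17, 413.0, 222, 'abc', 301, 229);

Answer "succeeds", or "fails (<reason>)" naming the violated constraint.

fails (NOT NULL on destination)

destination is omitted from the column list and has no DEFAULT, so it would receive NULL.
But destination is declared NOT NULL.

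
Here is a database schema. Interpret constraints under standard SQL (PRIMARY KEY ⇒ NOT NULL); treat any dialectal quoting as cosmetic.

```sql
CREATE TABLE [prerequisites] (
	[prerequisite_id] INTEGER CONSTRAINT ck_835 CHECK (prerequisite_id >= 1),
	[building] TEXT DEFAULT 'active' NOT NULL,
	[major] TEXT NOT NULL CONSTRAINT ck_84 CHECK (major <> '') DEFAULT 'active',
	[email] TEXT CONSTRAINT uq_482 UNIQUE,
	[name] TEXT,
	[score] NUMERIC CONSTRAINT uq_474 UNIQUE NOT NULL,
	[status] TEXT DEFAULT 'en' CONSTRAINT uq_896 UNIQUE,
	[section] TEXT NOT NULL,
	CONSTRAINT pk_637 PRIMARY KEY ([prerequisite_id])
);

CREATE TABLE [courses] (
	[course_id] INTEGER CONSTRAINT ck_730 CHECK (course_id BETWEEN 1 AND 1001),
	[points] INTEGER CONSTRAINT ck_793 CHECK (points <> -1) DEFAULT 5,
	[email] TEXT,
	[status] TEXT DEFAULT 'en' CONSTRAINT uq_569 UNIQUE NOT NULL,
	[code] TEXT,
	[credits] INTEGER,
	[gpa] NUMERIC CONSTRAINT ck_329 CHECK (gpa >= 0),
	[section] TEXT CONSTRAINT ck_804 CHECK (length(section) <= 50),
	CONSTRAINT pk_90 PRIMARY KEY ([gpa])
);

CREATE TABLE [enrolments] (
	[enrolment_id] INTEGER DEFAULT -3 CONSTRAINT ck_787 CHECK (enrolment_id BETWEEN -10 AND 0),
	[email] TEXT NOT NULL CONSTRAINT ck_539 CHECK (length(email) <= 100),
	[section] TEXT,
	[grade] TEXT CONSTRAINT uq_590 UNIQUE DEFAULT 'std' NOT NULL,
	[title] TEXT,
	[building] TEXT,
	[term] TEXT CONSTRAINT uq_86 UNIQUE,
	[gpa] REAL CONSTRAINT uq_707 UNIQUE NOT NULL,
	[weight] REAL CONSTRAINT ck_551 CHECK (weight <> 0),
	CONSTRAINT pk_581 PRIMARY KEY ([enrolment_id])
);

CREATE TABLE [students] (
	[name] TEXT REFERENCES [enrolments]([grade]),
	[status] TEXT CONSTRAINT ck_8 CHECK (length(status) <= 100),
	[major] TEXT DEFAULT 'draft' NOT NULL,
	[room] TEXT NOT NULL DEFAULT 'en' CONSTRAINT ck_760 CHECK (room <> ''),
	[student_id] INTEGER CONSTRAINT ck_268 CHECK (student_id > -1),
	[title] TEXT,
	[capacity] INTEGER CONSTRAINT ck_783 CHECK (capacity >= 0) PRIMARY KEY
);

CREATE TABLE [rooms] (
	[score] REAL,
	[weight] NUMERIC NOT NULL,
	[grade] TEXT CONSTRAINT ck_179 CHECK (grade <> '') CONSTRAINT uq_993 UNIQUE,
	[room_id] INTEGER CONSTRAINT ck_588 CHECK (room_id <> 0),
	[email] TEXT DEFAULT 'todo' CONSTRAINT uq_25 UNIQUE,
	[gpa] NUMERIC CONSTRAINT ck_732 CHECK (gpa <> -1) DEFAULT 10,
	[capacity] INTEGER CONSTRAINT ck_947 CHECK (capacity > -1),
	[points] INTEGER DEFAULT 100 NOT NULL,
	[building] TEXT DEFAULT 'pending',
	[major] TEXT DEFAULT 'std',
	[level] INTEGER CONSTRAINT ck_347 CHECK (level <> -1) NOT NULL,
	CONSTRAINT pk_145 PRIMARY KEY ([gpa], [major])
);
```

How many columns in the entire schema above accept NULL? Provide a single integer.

24

prerequisites: 3 nullable (email, name, status — PK (prerequisite_id) and explicit NOT NULL columns excluded).
courses: 6 nullable (course_id, points, email, code, credits, section — PK (gpa) and explicit NOT NULL columns excluded).
enrolments: 5 nullable (section, title, building, term, weight — PK (enrolment_id) and explicit NOT NULL columns excluded).
students: 4 nullable (name, status, student_id, title — PK (capacity) and explicit NOT NULL columns excluded).
rooms: 6 nullable (score, grade, room_id, email, capacity, building — PK (gpa, major) and explicit NOT NULL columns excluded).
Total: 3 + 6 + 5 + 4 + 6 = 24.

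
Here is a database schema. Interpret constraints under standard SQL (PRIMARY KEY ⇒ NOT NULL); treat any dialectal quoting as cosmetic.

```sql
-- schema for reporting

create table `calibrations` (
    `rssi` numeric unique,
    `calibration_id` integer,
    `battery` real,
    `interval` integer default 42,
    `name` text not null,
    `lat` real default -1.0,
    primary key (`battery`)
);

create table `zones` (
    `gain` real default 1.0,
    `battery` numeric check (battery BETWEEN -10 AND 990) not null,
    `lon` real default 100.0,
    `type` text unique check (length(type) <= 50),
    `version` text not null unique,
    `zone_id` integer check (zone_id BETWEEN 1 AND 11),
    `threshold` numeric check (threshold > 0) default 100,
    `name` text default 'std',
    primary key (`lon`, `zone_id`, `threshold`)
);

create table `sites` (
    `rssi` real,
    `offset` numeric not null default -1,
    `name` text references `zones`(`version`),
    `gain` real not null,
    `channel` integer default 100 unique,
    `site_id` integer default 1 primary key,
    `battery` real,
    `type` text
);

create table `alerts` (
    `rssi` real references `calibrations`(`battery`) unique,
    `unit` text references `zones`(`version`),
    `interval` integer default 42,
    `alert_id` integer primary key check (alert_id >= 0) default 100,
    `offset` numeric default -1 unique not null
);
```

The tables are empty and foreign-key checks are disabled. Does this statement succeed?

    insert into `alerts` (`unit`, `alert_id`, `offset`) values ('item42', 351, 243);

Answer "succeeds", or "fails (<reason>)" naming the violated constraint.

succeeds

NOT NULL columns: alert_id is supplied; offset is supplied.
CHECK constraints: 351 satisfies (alert_id >= 0).
No constraint is violated.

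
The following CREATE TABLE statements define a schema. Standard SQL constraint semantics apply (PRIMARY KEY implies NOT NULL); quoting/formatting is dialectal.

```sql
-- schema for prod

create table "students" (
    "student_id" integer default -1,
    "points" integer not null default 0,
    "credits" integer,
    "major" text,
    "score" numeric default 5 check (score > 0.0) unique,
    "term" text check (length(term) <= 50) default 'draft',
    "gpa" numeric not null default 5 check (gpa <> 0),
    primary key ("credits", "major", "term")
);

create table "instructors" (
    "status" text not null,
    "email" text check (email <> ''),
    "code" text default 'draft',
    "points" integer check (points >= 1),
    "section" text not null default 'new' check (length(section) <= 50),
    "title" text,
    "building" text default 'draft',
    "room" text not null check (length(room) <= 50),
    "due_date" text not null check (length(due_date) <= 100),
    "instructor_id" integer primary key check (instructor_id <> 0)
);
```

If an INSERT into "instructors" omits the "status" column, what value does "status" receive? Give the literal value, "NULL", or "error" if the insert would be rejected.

error

status has no DEFAULT clause.
Omitting it would insert NULL, but it is declared NOT NULL, so the INSERT fails.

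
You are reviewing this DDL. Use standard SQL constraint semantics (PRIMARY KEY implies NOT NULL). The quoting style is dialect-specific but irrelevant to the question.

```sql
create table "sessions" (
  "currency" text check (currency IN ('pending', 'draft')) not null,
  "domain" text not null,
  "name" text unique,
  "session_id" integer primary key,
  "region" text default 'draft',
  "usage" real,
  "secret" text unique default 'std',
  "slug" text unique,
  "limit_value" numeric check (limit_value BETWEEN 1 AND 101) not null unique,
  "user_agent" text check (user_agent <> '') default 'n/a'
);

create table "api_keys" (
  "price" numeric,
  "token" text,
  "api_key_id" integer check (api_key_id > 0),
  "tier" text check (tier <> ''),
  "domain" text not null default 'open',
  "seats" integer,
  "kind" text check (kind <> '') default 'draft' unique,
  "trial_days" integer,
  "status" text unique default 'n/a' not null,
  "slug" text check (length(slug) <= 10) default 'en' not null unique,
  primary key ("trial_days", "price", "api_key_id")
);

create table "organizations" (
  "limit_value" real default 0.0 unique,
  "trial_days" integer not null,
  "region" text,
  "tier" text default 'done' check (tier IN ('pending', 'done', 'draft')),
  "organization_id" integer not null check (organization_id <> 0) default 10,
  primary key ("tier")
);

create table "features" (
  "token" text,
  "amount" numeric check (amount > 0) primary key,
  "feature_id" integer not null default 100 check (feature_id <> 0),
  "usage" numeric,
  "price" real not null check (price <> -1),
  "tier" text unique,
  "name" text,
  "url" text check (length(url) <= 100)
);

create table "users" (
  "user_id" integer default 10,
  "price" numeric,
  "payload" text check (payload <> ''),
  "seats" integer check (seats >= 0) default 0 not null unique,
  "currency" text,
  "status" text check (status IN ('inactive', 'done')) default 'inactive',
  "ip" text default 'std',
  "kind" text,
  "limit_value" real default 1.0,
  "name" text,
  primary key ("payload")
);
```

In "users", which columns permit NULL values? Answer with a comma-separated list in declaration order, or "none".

- user_id: DEFAULT only fills an omitted column; an explicit NULL is still allowed → nullable.
- price: no NOT NULL constraint applies → nullable.
- payload: part of the PRIMARY KEY, which implies NOT NULL → not nullable.
- seats: declared NOT NULL → not nullable.
- currency: no NOT NULL constraint applies → nullable.
- status: CHECK does not forbid NULL (a CHECK constraint passes when its expression is NULL) → nullable.
- ip: DEFAULT only fills an omitted column; an explicit NULL is still allowed → nullable.
- kind: no NOT NULL constraint applies → nullable.
- limit_value: DEFAULT only fills an omitted column; an explicit NULL is still allowed → nullable.
- name: no NOT NULL constraint applies → nullable.

user_id, price, currency, status, ip, kind, limit_value, name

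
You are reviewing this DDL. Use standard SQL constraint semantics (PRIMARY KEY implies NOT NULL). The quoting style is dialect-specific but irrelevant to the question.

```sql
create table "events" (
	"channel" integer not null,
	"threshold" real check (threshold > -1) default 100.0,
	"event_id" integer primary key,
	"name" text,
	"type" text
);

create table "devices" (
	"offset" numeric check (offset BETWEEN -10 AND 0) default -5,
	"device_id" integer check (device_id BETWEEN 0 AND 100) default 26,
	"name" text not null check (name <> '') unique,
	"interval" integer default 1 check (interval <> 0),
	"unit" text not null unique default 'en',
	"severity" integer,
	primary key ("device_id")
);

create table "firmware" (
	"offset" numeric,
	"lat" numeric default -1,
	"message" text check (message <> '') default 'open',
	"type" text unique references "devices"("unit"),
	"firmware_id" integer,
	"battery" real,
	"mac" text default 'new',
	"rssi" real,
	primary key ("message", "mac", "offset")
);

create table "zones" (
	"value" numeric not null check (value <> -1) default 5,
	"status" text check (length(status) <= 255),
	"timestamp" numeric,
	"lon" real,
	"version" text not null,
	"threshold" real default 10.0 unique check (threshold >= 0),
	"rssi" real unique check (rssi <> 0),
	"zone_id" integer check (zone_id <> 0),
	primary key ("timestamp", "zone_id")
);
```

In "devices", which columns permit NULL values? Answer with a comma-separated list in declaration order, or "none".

offset, interval, severity

- offset: CHECK does not forbid NULL (a CHECK constraint passes when its expression is NULL) → nullable.
- device_id: part of the PRIMARY KEY, which implies NOT NULL → not nullable.
- name: declared NOT NULL → not nullable.
- interval: CHECK does not forbid NULL (a CHECK constraint passes when its expression is NULL) → nullable.
- unit: declared NOT NULL → not nullable.
- severity: no NOT NULL constraint applies → nullable.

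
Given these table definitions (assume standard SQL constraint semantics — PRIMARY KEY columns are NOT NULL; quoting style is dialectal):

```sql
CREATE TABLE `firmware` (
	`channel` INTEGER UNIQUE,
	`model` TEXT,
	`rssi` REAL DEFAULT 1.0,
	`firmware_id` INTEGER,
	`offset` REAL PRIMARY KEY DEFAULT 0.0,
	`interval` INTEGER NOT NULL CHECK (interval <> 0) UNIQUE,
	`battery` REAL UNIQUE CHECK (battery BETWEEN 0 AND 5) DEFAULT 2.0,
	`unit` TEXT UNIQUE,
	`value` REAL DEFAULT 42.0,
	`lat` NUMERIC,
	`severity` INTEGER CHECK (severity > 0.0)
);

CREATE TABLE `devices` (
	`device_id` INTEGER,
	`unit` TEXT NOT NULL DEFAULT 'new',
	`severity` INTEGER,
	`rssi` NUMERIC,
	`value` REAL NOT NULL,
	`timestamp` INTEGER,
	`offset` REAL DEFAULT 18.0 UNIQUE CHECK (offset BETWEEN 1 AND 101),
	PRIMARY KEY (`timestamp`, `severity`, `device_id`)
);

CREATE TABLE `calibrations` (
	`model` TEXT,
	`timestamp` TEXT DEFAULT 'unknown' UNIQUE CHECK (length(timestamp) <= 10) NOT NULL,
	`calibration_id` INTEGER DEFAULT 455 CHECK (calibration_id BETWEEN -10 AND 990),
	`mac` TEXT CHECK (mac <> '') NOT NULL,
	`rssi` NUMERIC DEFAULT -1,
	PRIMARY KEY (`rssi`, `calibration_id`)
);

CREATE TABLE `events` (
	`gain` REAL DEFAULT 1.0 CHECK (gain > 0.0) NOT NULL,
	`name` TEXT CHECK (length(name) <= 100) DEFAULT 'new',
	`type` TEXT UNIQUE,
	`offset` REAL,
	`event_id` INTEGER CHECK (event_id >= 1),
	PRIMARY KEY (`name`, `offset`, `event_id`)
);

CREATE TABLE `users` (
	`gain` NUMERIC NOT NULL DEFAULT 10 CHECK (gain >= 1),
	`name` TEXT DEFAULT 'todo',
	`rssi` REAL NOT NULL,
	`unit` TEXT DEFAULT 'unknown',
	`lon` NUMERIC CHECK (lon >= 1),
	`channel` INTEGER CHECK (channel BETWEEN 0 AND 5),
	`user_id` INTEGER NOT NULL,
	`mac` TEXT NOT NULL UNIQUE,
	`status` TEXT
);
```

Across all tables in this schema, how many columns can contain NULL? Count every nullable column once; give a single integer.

firmware: 9 nullable (channel, model, rssi, firmware_id, battery, unit, value, lat, severity — PK (offset) and explicit NOT NULL columns excluded).
devices: 2 nullable (rssi, offset — PK (timestamp, severity, device_id) and explicit NOT NULL columns excluded).
calibrations: 1 nullable (model — PK (rssi, calibration_id) and explicit NOT NULL columns excluded).
events: 1 nullable (type — PK (name, offset, event_id) and explicit NOT NULL columns excluded).
users: 5 nullable (name, unit, lon, channel, status — PK none and explicit NOT NULL columns excluded).
Total: 9 + 2 + 1 + 1 + 5 = 18.

18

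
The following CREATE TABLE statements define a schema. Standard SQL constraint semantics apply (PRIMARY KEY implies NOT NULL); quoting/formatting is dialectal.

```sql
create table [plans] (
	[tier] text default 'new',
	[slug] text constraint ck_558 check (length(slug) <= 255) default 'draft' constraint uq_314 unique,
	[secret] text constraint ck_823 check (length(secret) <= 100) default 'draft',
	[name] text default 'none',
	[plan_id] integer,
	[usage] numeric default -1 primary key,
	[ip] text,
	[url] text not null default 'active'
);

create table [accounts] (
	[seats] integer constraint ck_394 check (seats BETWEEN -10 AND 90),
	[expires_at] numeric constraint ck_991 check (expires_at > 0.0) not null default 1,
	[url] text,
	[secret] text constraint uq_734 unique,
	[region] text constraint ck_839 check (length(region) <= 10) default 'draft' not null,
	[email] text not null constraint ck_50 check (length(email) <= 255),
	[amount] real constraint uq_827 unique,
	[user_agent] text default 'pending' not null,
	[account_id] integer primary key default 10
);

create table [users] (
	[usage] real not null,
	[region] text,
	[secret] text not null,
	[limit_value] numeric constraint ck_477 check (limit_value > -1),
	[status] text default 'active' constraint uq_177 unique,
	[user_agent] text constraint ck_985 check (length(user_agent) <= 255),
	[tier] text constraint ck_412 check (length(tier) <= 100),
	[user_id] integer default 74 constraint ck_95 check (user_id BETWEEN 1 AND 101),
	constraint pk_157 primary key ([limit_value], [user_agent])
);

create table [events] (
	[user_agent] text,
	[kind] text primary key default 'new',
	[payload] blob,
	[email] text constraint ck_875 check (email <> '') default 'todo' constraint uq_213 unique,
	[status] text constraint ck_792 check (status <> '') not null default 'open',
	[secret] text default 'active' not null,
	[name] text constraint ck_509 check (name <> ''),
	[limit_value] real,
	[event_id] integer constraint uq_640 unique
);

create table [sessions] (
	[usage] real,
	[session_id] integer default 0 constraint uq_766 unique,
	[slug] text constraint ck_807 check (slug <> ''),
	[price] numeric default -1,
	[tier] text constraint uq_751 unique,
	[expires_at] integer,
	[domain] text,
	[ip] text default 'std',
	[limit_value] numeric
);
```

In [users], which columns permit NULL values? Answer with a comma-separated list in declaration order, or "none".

- usage: declared NOT NULL → not nullable.
- region: no NOT NULL constraint applies → nullable.
- secret: declared NOT NULL → not nullable.
- limit_value: part of the PRIMARY KEY, which implies NOT NULL → not nullable.
- status: UNIQUE does not imply NOT NULL → nullable.
- user_agent: part of the PRIMARY KEY, which implies NOT NULL → not nullable.
- tier: CHECK does not forbid NULL (a CHECK constraint passes when its expression is NULL) → nullable.
- user_id: CHECK does not forbid NULL (a CHECK constraint passes when its expression is NULL) → nullable.

region, status, tier, user_id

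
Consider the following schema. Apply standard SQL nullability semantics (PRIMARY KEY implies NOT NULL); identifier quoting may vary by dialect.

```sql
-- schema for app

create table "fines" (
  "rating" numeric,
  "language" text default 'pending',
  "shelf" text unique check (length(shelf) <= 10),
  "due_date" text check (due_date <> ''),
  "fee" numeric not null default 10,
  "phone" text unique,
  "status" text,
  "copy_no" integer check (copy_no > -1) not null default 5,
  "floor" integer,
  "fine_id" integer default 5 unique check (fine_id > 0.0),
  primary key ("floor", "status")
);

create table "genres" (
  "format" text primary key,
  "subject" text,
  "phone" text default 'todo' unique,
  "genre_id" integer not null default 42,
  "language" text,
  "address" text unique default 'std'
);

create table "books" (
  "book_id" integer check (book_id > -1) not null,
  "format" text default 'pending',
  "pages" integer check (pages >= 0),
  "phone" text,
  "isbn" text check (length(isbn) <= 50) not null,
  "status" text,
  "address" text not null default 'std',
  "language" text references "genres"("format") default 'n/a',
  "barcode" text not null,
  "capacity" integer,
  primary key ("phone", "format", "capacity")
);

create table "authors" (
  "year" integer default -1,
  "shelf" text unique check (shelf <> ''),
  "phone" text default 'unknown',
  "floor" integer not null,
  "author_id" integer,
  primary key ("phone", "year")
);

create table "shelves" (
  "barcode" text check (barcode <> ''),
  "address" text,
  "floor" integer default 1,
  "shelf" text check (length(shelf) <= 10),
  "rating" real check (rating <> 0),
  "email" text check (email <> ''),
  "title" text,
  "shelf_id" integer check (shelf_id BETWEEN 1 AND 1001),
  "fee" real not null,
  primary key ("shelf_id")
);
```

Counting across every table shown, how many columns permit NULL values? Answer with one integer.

22

fines: 6 nullable (rating, language, shelf, due_date, phone, fine_id — PK (floor, status) and explicit NOT NULL columns excluded).
genres: 4 nullable (subject, phone, language, address — PK (format) and explicit NOT NULL columns excluded).
books: 3 nullable (pages, status, language — PK (phone, format, capacity) and explicit NOT NULL columns excluded).
authors: 2 nullable (shelf, author_id — PK (phone, year) and explicit NOT NULL columns excluded).
shelves: 7 nullable (barcode, address, floor, shelf, rating, email, title — PK (shelf_id) and explicit NOT NULL columns excluded).
Total: 6 + 4 + 3 + 2 + 7 = 22.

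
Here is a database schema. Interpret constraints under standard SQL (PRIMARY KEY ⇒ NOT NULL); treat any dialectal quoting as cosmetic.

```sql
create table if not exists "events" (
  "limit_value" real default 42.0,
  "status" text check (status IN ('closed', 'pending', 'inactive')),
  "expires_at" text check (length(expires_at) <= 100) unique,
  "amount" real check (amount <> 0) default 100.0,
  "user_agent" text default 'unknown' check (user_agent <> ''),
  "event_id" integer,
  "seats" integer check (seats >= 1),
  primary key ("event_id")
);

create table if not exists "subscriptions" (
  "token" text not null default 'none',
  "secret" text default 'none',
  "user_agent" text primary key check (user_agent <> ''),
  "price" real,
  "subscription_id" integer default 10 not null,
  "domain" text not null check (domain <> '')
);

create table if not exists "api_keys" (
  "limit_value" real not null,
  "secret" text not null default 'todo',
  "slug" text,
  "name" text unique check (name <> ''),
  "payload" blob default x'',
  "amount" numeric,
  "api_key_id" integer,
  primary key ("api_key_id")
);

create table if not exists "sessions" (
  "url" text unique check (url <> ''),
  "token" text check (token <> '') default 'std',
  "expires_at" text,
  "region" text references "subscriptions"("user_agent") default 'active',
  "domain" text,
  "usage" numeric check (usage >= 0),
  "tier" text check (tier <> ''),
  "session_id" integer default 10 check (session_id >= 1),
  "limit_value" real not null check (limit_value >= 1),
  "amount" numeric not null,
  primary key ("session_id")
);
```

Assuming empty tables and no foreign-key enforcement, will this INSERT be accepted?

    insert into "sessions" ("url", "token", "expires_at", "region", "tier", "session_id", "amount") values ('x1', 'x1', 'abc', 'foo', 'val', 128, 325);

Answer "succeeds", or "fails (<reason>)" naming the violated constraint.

limit_value is omitted from the column list and has no DEFAULT, so it would receive NULL.
But limit_value is declared NOT NULL.

fails (NOT NULL on limit_value)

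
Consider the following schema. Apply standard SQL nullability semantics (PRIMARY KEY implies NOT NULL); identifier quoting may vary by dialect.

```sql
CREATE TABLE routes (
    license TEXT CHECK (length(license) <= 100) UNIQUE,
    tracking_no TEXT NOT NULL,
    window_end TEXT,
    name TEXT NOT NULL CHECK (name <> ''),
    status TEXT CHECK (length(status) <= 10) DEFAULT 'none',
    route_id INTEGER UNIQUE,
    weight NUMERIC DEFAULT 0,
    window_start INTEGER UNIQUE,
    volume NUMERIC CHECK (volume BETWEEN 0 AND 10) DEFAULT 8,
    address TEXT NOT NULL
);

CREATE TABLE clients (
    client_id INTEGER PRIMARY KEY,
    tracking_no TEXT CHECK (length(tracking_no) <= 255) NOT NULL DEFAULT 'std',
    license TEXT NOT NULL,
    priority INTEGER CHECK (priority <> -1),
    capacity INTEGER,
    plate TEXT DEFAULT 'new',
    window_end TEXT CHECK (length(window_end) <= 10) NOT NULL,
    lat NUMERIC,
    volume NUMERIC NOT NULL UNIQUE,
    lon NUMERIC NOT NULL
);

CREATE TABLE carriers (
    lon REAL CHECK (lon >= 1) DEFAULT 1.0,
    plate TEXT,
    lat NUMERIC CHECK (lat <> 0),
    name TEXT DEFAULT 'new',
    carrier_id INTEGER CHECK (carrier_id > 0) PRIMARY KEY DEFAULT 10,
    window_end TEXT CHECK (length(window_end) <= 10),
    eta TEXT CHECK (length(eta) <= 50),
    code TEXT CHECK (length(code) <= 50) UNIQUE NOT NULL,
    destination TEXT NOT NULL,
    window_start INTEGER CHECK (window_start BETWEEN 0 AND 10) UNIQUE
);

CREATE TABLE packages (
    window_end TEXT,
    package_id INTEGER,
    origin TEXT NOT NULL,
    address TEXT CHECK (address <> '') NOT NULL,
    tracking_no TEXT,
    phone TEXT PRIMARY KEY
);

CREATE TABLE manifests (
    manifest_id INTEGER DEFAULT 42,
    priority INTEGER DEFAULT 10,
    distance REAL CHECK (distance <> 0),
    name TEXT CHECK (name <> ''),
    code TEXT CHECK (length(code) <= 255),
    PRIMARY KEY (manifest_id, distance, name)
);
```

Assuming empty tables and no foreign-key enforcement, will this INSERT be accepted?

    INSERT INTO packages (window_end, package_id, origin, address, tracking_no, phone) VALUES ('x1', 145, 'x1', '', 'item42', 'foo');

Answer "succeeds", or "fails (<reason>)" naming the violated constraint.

fails (CHECK on address)

The value '' for address violates CHECK (address <> '').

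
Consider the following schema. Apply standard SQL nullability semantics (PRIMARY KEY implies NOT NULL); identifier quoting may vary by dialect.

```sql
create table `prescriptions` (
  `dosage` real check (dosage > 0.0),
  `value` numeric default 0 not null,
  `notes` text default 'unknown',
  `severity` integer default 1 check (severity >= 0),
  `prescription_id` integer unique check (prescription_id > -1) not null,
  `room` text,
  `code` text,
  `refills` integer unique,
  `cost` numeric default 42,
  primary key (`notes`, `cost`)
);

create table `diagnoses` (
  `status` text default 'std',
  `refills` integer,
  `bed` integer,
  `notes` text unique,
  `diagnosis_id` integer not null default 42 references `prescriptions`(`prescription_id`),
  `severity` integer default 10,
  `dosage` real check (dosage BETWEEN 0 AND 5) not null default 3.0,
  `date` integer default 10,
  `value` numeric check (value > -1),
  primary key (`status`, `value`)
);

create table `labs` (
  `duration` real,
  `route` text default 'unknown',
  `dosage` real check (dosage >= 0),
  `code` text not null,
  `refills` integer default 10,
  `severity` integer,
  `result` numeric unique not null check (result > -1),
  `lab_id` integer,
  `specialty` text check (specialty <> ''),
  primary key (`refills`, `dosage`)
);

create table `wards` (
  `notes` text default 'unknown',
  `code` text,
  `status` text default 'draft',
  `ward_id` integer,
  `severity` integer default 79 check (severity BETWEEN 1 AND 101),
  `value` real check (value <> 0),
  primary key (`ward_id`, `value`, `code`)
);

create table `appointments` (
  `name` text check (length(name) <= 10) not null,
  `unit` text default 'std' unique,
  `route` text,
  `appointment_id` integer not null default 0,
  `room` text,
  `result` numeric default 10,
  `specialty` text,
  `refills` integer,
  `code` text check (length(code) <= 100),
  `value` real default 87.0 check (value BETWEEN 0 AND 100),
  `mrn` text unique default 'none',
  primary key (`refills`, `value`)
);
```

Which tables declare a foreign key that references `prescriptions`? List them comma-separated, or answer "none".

- diagnoses.diagnosis_id references prescriptions(prescription_id).

diagnoses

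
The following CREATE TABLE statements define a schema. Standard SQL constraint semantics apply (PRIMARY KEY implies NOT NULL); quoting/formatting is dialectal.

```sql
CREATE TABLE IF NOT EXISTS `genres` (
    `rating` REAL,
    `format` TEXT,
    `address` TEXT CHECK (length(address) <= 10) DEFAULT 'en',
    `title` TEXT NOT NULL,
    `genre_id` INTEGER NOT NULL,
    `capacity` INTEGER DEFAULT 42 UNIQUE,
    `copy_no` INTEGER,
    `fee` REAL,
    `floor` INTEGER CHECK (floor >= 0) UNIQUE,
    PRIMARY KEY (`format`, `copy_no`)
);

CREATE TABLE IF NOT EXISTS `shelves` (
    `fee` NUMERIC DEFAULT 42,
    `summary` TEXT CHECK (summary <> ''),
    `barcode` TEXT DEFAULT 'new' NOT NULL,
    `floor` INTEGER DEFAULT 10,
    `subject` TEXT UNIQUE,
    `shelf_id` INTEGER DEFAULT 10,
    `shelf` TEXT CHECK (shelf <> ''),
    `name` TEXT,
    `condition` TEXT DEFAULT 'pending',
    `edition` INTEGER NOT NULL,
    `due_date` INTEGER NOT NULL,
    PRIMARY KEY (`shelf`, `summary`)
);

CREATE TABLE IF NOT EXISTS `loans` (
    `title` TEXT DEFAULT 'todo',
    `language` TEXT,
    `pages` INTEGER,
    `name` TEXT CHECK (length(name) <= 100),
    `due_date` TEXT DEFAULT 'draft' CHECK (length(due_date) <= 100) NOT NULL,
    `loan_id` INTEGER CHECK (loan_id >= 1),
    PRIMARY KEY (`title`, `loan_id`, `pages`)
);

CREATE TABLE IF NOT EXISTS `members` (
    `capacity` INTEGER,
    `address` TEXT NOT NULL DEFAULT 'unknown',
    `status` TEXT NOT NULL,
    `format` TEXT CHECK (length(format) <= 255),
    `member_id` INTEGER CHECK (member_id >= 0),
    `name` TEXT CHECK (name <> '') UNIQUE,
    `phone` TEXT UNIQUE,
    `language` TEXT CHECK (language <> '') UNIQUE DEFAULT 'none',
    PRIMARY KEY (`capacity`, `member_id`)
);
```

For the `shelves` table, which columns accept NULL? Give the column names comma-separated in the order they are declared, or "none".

fee, floor, subject, shelf_id, name, condition

- fee: DEFAULT only fills an omitted column; an explicit NULL is still allowed → nullable.
- summary: part of the PRIMARY KEY, which implies NOT NULL → not nullable.
- barcode: declared NOT NULL → not nullable.
- floor: DEFAULT only fills an omitted column; an explicit NULL is still allowed → nullable.
- subject: UNIQUE does not imply NOT NULL → nullable.
- shelf_id: DEFAULT only fills an omitted column; an explicit NULL is still allowed → nullable.
- shelf: part of the PRIMARY KEY, which implies NOT NULL → not nullable.
- name: no NOT NULL constraint applies → nullable.
- condition: DEFAULT only fills an omitted column; an explicit NULL is still allowed → nullable.
- edition: declared NOT NULL → not nullable.
- due_date: declared NOT NULL → not nullable.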